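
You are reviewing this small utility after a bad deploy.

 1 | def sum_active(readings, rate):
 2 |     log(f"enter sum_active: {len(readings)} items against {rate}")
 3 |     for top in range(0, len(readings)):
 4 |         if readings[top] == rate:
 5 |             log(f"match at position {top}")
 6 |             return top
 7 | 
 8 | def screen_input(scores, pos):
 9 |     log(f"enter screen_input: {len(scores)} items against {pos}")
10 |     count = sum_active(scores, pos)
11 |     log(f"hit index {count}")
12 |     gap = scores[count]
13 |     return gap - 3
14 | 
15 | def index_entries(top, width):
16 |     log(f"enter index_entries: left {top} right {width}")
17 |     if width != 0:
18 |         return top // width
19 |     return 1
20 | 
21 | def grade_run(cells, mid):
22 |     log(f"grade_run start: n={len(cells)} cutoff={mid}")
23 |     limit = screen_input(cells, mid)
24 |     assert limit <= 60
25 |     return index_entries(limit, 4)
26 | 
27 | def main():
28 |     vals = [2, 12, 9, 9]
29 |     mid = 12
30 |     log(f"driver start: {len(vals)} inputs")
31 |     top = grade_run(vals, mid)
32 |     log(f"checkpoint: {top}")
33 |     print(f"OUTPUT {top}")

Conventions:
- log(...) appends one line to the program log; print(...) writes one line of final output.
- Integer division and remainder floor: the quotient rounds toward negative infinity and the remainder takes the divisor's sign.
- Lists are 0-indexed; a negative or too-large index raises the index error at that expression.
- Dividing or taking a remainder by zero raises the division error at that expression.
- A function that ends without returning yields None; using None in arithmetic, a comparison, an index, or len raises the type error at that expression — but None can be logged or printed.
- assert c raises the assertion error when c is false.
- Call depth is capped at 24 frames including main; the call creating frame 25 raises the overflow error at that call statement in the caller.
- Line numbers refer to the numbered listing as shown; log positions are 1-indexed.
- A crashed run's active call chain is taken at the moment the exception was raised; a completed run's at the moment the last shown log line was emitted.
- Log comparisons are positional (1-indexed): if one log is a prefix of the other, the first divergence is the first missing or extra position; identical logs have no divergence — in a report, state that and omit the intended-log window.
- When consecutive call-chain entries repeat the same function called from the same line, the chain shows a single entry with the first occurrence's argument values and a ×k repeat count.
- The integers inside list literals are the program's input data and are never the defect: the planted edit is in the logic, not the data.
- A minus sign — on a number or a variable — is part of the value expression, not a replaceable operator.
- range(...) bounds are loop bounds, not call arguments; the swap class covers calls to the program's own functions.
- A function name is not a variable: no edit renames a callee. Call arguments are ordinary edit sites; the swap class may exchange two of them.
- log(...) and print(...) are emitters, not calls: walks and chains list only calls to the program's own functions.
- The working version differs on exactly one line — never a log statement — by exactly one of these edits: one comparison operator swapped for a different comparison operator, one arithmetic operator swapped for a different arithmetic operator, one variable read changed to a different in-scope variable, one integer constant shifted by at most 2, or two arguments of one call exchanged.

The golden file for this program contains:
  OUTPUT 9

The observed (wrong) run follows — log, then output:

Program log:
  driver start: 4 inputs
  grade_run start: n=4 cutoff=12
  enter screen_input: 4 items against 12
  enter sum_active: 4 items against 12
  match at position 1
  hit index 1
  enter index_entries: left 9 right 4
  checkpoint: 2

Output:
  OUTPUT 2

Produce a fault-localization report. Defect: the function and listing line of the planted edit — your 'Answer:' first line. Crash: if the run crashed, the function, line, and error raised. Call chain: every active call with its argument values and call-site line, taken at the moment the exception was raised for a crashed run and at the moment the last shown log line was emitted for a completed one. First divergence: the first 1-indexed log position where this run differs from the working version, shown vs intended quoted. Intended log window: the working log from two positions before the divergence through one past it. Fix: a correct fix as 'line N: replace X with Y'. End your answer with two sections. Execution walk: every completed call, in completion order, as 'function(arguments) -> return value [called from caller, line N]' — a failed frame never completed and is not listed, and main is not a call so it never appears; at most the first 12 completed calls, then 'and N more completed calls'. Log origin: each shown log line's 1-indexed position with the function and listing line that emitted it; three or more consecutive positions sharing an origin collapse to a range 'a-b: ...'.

Answer: the defect is in screen_input at line 13.
Core observation: Everything matches until log position 7, which reads 'enter index_entries: left 9 right 4' in place of 'enter index_entries: left 36 right 4'.
Call chain: main.
First divergence: position 7; shown 'enter index_entries: left 9 right 4' vs intended 'enter index_entries: left 36 right 4'.
Intended log window:
  5: match at position 1
  6: hit index 1
  7: enter index_entries: left 36 right 4
  8: checkpoint: 9
Execution walk:
  sum_active([2, 12, 9, 9], 12) -> 1  [called from screen_input, line 10]
  screen_input([2, 12, 9, 9], 12) -> 9  [called from grade_run, line 23]
  index_entries(9, 4) -> 2  [called from grade_run, line 25]
  grade_run([2, 12, 9, 9], 12) -> 2  [called from main, line 31]
Log origin:
  1 — main, line 30
  2 — grade_run, line 22
  3 — screen_input, line 9
  4 — sum_active, line 2
  5 — sum_active, line 5
  6 — screen_input, line 11
  7 — index_entries, line 16
  8 — main, line 32
A correct fix: line 13: replace `-` with `*`.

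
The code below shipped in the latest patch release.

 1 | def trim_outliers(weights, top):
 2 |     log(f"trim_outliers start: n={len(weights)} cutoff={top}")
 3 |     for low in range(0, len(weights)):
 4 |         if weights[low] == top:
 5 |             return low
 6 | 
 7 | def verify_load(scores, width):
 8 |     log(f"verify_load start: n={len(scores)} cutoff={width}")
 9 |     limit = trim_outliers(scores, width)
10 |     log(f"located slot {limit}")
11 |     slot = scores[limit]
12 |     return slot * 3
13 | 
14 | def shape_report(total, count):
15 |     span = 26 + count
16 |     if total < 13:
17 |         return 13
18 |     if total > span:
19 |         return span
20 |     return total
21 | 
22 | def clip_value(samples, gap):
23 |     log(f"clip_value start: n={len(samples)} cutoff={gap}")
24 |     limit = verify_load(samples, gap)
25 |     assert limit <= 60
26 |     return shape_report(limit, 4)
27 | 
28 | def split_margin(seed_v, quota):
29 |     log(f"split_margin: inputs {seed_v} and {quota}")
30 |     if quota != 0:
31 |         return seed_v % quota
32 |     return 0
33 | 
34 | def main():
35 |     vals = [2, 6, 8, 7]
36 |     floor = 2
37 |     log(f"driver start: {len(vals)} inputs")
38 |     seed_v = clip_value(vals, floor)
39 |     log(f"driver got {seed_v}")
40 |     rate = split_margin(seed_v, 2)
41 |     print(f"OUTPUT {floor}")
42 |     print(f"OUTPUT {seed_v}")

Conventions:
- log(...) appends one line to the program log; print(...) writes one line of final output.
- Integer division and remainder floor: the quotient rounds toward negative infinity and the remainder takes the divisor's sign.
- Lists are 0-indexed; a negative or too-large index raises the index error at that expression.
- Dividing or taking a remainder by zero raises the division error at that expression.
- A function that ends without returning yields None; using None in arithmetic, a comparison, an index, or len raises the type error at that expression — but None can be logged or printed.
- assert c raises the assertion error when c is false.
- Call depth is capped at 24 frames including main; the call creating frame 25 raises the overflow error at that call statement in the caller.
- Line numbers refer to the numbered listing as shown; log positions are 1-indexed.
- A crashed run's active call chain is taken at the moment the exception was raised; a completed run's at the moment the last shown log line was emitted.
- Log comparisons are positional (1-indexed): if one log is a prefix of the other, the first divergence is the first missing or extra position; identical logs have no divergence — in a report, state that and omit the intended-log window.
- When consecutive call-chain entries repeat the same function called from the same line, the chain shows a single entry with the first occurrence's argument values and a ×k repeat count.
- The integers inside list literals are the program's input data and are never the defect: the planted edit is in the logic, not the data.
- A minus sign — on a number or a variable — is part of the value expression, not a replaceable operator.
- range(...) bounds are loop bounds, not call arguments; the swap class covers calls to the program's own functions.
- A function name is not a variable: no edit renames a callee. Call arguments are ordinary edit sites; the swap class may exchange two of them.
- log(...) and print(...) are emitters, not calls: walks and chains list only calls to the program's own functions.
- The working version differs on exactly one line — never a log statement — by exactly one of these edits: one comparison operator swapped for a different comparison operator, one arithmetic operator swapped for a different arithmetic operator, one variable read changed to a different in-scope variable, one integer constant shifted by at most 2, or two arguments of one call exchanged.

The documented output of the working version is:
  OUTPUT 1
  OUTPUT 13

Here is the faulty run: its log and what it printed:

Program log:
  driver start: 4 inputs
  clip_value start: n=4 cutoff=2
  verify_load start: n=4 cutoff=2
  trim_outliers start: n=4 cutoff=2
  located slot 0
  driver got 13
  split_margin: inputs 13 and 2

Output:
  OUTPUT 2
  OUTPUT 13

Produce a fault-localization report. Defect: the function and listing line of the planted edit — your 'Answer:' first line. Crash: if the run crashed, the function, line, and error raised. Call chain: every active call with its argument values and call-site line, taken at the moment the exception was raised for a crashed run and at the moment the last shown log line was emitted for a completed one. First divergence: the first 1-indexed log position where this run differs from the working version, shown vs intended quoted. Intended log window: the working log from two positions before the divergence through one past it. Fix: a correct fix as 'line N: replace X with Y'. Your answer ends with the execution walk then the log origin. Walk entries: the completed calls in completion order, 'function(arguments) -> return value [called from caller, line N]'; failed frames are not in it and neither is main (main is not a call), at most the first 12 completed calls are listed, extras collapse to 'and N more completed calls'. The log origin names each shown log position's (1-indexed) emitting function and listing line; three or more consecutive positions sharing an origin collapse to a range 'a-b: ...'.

Answer: the defect is in main at line 41.
Core observation: Every logged value matches the working version; the printed result is what differs.
Call chain: main -> split_margin(13, 2) (called at line 40).
First divergence: none (the log streams are identical).
Execution walk:
  trim_outliers([2, 6, 8, 7], 2) -> 0  [called from verify_load, line 9]
  verify_load([2, 6, 8, 7], 2) -> 6  [called from clip_value, line 24]
  shape_report(6, 4) -> 13  [called from clip_value, line 26]
  clip_value([2, 6, 8, 7], 2) -> 13  [called from main, line 38]
  split_margin(13, 2) -> 1  [called from main, line 40]
Origin of each log line:
  1: logged in main at line 37
  2: logged in clip_value at line 23
  3: logged in verify_load at line 8
  4: logged in trim_outliers at line 2
  5: logged in verify_load at line 10
  6: logged in main at line 39
  7: logged in split_margin at line 29
A correct fix: line 41: replace `floor` with `rate`.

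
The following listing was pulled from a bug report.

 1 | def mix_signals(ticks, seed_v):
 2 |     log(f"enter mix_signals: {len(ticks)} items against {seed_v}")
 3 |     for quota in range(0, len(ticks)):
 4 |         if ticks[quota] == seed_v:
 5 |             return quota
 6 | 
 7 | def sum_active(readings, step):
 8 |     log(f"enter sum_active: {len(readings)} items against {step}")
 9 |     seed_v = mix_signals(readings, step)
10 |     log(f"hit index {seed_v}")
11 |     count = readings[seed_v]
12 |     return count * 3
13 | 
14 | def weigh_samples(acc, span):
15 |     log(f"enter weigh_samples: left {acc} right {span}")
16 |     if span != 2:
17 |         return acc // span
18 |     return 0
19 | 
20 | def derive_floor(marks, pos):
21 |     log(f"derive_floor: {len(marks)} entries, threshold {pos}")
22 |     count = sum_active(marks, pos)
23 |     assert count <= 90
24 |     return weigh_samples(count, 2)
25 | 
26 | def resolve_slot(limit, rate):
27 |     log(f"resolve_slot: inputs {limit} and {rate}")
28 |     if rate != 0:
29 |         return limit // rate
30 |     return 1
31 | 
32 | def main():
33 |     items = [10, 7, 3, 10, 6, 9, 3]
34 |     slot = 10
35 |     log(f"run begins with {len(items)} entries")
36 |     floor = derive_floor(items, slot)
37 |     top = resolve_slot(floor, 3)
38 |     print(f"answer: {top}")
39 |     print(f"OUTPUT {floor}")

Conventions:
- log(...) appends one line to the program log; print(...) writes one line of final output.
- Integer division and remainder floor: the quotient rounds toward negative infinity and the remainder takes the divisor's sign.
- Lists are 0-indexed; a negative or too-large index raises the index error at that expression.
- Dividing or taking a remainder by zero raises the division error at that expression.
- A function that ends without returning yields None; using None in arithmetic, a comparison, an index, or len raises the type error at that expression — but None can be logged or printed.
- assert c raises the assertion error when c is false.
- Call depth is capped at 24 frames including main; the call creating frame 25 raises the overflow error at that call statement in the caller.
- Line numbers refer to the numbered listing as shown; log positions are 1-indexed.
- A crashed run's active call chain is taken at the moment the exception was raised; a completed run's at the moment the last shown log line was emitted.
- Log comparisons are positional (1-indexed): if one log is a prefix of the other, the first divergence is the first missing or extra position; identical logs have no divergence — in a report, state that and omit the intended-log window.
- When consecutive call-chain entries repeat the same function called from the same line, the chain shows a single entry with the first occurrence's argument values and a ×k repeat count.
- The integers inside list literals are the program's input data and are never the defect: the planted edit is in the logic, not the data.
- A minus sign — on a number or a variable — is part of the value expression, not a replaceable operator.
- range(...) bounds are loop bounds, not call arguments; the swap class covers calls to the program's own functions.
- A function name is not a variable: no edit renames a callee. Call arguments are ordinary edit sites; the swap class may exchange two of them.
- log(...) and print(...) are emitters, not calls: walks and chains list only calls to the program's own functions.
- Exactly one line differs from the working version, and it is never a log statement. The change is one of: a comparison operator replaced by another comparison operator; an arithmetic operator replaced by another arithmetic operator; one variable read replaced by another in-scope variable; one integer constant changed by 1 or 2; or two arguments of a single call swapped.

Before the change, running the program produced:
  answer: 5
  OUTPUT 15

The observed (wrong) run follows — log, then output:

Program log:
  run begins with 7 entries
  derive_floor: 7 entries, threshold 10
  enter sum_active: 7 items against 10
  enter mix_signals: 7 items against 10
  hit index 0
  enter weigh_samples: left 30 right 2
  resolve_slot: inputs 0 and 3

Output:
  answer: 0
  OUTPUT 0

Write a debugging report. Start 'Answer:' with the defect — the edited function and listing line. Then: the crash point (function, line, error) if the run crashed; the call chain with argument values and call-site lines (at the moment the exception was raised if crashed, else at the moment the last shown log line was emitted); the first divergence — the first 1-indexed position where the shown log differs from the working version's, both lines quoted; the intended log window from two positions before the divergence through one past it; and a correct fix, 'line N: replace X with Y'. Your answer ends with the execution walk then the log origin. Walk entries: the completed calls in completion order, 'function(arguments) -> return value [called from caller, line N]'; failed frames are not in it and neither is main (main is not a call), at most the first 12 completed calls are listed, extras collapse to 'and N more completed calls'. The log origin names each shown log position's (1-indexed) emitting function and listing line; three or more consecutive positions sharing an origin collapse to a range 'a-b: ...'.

Answer: the defect is in weigh_samples at line 16.
The tell: Everything matches until log position 7, which reads 'resolve_slot: inputs 0 and 3' in place of 'resolve_slot: inputs 15 and 3'.
Call chain: main -> resolve_slot(0, 3) (called at line 37).
First divergence: position 7; shown 'resolve_slot: inputs 0 and 3' vs intended 'resolve_slot: inputs 15 and 3'.
Intended log window:
  5: hit index 0
  6: enter weigh_samples: left 30 right 2
  7: resolve_slot: inputs 15 and 3
Execution walk:
  mix_signals([10, 7, 3, 10, 6, 9, 3], 10) -> 0  [called from sum_active, line 9]
  sum_active([10, 7, 3, 10, 6, 9, 3], 10) -> 30  [called from derive_floor, line 22]
  weigh_samples(30, 2) -> 0  [called from derive_floor, line 24]
  derive_floor([10, 7, 3, 10, 6, 9, 3], 10) -> 0  [called from main, line 36]
  resolve_slot(0, 3) -> 0  [called from main, line 37]
Log origins:
  1: logged in main at line 35
  2: logged in derive_floor at line 21
  3: logged in sum_active at line 8
  4: logged in mix_signals at line 2
  5: logged in sum_active at line 10
  6: logged in weigh_samples at line 15
  7: logged in resolve_slot at line 27
A correct fix: line 16: replace `2` with `0`.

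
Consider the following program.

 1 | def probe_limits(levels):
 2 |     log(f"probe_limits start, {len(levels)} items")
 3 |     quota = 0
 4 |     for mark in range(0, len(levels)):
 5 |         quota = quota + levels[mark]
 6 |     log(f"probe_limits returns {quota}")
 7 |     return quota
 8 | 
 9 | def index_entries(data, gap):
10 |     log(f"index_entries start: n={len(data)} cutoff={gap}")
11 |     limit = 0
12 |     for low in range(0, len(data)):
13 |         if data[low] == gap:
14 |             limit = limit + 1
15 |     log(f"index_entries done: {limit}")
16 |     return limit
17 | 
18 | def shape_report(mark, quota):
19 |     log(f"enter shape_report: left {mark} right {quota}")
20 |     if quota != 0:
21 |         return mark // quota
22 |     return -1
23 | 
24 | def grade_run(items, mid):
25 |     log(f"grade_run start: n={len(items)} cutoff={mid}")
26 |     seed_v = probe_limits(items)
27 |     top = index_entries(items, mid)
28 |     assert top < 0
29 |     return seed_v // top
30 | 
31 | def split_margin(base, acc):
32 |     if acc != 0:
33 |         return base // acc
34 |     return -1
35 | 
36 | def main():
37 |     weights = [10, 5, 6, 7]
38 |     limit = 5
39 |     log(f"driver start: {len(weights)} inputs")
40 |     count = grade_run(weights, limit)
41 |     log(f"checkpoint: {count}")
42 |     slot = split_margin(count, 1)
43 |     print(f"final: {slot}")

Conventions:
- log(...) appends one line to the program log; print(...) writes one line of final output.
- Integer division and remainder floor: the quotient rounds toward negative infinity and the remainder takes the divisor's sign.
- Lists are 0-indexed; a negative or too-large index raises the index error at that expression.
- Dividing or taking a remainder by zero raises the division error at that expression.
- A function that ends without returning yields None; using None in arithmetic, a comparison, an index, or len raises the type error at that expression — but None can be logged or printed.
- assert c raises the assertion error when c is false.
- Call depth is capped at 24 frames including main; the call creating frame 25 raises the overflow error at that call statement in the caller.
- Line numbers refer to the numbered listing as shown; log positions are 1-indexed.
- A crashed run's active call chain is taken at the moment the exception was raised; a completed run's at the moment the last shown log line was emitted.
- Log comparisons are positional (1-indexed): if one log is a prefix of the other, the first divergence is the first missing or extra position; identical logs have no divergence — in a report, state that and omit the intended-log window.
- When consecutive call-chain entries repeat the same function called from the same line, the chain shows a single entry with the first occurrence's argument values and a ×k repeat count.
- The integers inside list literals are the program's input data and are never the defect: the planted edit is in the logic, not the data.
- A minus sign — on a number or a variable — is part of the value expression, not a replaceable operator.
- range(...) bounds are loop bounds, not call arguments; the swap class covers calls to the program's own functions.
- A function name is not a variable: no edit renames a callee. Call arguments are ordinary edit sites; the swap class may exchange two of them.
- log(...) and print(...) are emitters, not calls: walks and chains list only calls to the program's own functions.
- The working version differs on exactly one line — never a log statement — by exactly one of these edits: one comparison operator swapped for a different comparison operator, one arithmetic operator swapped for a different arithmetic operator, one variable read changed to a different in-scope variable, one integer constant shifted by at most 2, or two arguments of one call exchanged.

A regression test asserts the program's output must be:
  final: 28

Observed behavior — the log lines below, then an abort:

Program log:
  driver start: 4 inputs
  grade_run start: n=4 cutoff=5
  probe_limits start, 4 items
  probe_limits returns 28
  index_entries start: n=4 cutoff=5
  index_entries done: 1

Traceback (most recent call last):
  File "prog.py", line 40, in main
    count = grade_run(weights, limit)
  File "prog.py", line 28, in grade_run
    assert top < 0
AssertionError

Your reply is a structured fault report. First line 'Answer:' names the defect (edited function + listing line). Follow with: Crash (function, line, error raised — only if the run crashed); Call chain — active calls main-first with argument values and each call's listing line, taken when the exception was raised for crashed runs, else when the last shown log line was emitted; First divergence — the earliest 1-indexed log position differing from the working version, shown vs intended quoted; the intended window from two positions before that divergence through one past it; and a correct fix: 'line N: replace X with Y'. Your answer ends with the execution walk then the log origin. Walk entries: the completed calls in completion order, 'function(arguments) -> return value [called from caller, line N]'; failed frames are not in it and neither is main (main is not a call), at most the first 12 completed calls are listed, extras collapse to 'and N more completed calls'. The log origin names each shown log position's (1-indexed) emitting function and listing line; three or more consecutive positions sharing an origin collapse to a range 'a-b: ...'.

Answer: the defect is in grade_run at line 28.
The tell: A complete run would log 'checkpoint: 28' next, but this one stopped at 6 lines.
Crash: grade_run, line 28, AssertionError.
Call chain: main -> grade_run([10, 5, 6, 7], 5) (called at line 40).
First divergence: position 7; the shown log stops at 6 lines while the working version next logs 'checkpoint: 28'.
Intended log window:
  5: index_entries start: n=4 cutoff=5
  6: index_entries done: 1
  7: checkpoint: 28
Execution walk:
  probe_limits([10, 5, 6, 7]) -> 28  [called from grade_run, line 26]
  index_entries([10, 5, 6, 7], 5) -> 1  [called from grade_run, line 27]
Log origin:
  1: from main, line 39
  2: from grade_run, line 25
  3: from probe_limits, line 2
  4: from probe_limits, line 6
  5: from index_entries, line 10
  6: from index_entries, line 15
A correct fix: line 28: replace `<` with `>`.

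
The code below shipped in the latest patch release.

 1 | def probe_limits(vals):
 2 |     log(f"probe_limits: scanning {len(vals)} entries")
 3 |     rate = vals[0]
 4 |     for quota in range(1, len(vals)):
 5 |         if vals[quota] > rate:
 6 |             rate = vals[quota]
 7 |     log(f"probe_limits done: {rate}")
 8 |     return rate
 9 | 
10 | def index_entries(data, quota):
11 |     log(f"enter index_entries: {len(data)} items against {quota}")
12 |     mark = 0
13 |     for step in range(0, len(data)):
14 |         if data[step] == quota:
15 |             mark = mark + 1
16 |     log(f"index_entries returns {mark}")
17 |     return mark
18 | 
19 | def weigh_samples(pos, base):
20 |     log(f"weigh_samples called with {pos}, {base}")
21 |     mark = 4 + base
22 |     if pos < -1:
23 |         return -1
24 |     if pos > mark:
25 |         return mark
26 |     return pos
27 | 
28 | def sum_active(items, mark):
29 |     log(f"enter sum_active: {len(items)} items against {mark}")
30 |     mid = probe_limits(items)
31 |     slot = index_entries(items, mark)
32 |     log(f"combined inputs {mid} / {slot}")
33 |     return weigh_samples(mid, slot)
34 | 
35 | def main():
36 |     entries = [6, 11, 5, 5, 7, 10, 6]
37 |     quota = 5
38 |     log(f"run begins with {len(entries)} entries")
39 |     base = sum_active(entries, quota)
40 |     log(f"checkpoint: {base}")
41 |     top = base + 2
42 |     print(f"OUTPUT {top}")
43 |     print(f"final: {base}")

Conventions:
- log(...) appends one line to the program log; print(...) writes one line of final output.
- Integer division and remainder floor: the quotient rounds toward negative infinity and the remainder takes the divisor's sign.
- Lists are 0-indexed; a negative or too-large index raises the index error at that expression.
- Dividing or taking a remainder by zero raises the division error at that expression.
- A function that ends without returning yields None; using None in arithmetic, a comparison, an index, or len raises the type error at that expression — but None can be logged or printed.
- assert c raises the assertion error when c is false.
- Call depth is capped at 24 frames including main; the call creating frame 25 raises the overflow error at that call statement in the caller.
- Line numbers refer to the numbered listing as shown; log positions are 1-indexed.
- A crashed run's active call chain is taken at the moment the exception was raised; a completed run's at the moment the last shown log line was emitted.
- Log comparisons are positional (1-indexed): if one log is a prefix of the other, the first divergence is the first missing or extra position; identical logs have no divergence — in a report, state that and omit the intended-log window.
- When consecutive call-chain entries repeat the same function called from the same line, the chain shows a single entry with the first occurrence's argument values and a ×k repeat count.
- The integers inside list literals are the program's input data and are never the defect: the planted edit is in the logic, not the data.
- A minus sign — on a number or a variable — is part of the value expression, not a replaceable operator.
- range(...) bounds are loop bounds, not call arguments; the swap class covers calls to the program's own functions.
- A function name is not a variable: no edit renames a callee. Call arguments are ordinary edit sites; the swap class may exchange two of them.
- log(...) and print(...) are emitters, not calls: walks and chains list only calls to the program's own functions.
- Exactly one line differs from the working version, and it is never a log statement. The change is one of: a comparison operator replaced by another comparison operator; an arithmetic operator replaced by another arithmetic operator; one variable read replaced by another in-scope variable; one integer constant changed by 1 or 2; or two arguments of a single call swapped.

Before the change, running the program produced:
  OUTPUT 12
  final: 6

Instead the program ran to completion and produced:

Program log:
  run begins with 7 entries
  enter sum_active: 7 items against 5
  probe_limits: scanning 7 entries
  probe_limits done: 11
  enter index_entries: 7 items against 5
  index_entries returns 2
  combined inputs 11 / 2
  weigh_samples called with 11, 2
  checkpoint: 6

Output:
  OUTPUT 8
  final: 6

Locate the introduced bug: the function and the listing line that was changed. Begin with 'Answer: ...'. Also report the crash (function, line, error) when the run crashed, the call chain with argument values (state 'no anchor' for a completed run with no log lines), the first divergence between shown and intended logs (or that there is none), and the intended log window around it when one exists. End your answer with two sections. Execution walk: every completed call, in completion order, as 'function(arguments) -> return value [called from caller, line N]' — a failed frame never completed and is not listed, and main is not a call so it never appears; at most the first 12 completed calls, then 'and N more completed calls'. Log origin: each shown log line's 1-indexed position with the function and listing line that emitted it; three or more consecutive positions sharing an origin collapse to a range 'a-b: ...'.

Answer: the defect is in main at line 41.
Core observation: Every logged value matches the working version; the printed result is what differs.
Call chain: main.
First divergence: none; the two logs match at every position.
Execution walk:
  probe_limits([6, 11, 5, 5, 7, 10, 6]) -> 11  [called from sum_active, line 30]
  index_entries([6, 11, 5, 5, 7, 10, 6], 5) -> 2  [called from sum_active, line 31]
  weigh_samples(11, 2) -> 6  [called from sum_active, line 33]
  sum_active([6, 11, 5, 5, 7, 10, 6], 5) -> 6  [called from main, line 39]
Log line origins:
  1: logged in main at line 38
  2: logged in sum_active at line 29
  3: logged in probe_limits at line 2
  4: logged in probe_limits at line 7
  5: logged in index_entries at line 11
  6: logged in index_entries at line 16
  7: logged in sum_active at line 32
  8: logged in weigh_samples at line 20
  9: logged in main at line 40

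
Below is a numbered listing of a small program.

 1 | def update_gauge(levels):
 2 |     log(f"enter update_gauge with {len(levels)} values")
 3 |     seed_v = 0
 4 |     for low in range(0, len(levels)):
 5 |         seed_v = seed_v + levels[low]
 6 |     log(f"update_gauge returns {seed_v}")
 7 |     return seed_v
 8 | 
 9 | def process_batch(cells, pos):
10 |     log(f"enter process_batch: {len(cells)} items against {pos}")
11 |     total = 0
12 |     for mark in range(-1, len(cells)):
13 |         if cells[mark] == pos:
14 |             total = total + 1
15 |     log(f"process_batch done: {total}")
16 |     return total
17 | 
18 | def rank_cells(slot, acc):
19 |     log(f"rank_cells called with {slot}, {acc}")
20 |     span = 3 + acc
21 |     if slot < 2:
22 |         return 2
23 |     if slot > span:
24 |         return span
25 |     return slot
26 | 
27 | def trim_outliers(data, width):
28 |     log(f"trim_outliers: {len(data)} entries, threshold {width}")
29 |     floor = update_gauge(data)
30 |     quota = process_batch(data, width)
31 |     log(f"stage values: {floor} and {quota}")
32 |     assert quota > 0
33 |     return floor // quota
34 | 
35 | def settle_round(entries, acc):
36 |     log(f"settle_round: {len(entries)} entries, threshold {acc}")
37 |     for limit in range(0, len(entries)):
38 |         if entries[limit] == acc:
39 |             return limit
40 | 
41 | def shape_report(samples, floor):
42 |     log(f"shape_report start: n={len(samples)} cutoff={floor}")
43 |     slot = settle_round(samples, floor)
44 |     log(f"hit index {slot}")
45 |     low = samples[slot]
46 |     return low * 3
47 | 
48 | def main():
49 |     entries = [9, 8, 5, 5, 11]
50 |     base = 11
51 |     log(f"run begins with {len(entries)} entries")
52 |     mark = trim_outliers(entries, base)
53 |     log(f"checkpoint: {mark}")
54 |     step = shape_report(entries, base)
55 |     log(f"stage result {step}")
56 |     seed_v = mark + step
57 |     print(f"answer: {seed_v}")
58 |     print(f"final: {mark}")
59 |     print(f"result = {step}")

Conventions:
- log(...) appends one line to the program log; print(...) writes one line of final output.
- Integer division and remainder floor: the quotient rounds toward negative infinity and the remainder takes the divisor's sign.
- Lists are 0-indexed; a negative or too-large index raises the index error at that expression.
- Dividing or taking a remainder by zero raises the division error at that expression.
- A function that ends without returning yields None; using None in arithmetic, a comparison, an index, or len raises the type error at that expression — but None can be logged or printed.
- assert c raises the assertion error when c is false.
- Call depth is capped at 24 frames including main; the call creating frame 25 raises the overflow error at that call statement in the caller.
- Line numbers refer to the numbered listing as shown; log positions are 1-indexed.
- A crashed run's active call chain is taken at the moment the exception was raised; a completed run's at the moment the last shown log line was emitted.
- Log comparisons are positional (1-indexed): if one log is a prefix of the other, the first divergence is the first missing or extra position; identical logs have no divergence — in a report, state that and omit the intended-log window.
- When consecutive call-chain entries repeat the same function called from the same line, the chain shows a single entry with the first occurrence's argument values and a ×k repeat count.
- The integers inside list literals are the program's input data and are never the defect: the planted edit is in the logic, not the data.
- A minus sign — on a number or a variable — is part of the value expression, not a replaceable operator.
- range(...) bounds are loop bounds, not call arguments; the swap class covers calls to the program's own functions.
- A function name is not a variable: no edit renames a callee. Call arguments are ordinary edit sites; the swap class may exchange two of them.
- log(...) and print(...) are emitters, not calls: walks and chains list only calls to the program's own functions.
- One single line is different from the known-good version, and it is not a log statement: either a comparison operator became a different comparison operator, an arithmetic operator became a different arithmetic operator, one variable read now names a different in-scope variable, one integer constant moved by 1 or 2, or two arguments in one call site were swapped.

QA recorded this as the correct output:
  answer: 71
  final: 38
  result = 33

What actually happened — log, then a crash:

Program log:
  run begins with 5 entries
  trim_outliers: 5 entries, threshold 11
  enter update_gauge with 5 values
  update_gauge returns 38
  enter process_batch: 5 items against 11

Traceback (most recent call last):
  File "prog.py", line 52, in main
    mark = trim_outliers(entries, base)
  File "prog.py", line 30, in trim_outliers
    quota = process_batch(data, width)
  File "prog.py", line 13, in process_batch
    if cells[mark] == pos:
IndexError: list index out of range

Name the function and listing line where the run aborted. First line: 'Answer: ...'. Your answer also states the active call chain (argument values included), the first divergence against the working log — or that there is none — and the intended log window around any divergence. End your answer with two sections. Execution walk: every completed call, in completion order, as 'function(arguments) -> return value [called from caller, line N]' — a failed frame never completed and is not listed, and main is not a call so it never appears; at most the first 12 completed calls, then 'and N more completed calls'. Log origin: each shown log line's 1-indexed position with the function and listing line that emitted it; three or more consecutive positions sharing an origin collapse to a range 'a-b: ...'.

Answer: the error was raised in process_batch, line 13.
Key observation: The log ends early — 5 lines, where the working version next logs 'process_batch done: 1'.
Call chain: main -> trim_outliers([9, 8, 5, 5, 11], 11) (called at line 52) -> process_batch([9, 8, 5, 5, 11], 11) (called at line 30).
First divergence: position 6 — the faulty run's log ends after 5 lines; the working version continues with 'process_batch done: 1'.
Intended log window:
  4: update_gauge returns 38
  5: enter process_batch: 5 items against 11
  6: process_batch done: 1
  7: stage values: 38 and 1
Execution walk:
  update_gauge([9, 8, 5, 5, 11]) -> 38  [called from trim_outliers, line 29]
Log origin:
  1: from main, line 51
  2: from trim_outliers, line 28
  3: from update_gauge, line 2
  4: from update_gauge, line 6
  5: from process_batch, line 10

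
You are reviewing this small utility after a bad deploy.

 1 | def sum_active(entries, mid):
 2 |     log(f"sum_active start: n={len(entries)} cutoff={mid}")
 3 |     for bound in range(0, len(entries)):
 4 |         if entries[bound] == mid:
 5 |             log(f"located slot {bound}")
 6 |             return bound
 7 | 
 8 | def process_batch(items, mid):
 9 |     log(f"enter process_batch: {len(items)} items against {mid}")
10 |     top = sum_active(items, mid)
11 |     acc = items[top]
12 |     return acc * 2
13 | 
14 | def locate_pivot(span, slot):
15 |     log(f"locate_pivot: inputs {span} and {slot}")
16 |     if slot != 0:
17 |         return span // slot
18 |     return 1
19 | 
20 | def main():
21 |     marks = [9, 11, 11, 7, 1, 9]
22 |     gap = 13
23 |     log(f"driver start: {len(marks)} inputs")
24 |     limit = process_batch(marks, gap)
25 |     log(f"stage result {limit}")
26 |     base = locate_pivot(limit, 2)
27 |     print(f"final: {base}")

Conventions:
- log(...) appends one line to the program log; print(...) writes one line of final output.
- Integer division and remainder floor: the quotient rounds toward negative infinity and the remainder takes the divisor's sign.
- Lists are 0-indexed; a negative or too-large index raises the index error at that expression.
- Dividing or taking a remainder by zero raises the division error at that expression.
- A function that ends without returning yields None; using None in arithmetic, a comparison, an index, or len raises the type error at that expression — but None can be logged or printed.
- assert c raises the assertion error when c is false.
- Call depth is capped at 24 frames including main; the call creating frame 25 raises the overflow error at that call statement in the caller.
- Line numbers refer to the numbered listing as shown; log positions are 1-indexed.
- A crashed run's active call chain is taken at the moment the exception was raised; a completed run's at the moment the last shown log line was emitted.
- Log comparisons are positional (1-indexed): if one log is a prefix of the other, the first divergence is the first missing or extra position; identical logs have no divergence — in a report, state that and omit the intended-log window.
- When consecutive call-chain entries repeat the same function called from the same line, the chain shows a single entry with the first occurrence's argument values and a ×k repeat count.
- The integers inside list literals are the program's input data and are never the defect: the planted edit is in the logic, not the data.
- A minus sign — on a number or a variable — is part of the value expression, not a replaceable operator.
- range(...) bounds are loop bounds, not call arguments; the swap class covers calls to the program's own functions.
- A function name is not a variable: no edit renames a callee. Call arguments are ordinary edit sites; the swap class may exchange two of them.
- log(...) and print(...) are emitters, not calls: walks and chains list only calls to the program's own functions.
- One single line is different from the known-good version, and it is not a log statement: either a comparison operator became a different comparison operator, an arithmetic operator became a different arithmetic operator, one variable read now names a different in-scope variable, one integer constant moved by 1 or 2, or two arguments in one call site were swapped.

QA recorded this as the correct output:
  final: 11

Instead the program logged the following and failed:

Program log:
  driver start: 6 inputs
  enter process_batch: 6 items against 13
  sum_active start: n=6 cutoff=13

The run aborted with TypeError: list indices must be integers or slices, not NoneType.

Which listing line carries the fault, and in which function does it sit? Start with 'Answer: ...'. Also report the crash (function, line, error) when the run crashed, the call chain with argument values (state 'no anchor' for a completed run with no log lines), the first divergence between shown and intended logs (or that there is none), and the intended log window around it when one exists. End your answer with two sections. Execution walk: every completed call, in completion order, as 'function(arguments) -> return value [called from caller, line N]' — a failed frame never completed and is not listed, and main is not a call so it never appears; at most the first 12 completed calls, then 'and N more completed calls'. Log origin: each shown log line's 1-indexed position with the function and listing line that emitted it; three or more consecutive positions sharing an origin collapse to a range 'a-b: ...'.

Answer: the defect is in main at line 22.
Key observation: The log first diverges at position 2: the faulty run prints 'enter process_batch: 6 items against 13' where the working version prints 'enter process_batch: 6 items against 11'.
Crash: process_batch, line 11, TypeError.
Call chain: main -> process_batch([9, 11, 11, 7, 1, 9], 13) (called at line 24).
First divergence: at position 2 the run shows 'enter process_batch: 6 items against 13' where the working version logs 'enter process_batch: 6 items against 11'.
Intended log window:
  1: driver start: 6 inputs
  2: enter process_batch: 6 items against 11
  3: sum_active start: n=6 cutoff=11
Execution walk:
  sum_active([9, 11, 11, 7, 1, 9], 13) -> None  [called from process_batch, line 10]
Log line origins:
  1: logged in main at line 23
  2: logged in process_batch at line 9
  3: logged in sum_active at line 2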